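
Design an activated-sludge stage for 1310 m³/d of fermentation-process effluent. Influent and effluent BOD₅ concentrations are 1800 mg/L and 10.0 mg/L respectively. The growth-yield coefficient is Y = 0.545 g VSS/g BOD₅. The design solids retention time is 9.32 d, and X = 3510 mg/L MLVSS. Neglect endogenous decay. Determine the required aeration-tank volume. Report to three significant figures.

V·X = Y·Q·ΔS·θ_c gives V = 0.545 × 1310 × (1800 − 10.0) × 9.32 / 3510 = 3393 m³.

V ≈ 3390 m³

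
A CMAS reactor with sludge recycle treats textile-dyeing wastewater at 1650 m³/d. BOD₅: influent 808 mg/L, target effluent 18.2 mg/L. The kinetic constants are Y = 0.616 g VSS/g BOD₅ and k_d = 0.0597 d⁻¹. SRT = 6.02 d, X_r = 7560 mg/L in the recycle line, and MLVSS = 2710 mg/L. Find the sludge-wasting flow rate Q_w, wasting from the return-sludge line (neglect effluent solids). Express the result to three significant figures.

Q_w ≈ 78.1 m³/d

Rearranging the biomass balance for a CMAS with decay, V = Y·Q·ΔS·θ_c / [X·(1+k_d θ_c)] = 0.616 × 1650 × (808 − 18.2) × 6.02 / [2710 × (1 + 0.0597 × 6.02)] = 4.83×10^6 / 3684 = 1312 m³.
Q_w = (V·X)/(θ_c X_r) = 1312 × 2710 / (6.02 × 7560) = 78.11 m³/d.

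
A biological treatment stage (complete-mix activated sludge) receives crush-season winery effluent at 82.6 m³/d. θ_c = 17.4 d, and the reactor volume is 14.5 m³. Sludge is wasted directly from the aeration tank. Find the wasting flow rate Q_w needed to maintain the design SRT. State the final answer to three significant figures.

Q_w ≈ 0.833 m³/d

With mixed-liquor wasting, θ_c = V/Q_w, so Q_w = V/θ_c = 14.50/17.4 = 0.8333 m³/d.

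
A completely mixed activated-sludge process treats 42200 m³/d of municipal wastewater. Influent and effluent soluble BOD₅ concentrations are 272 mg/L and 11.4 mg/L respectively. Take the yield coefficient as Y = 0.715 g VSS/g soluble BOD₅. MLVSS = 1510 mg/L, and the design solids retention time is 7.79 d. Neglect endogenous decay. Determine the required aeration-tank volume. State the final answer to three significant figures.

V ≈ 40600 m³

With k_d = 0 the design equation reduces to V = Y Q (S₀−S) θ_c / X = 0.715 × 42200 × (272 − 11.4) × 7.79 / 1510 = 40565 m³.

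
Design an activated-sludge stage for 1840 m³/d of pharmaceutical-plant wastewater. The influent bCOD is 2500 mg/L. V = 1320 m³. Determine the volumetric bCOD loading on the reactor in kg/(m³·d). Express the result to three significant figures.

L_v = Q S₀ / V = 1840 × 2500 × 10⁻³ / 1320 = 3.485 kg/(m³·d).

L_v ≈ 3.48 kg bCOD/(m³·d)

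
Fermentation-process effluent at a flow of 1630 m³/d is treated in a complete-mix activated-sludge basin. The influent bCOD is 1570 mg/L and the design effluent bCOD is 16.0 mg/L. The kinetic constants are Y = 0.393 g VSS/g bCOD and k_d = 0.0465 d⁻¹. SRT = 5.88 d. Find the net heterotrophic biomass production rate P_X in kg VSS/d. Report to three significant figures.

Observed yield with endogenous decay: Y_obs = Y / (1 + k_d·θ_c) = 0.393 / (1 + 0.0465 × 5.88) = 0.393 / 1.273 = 0.3086 g VSS/g bCOD.
Q·(S₀ − S) = 1630 × (1570 − 16.0) × 10⁻³ = 2533 kg/d removed.
P_X = Y_obs · Q(S₀ − S) = 0.3086 × 2533 = 781.7 kg VSS/d.

P_X ≈ 782 kg VSS/d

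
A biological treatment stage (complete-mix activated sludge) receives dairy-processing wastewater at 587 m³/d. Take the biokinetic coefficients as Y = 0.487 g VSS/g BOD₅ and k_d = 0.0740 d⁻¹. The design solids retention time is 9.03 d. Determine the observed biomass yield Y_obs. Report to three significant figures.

Correct the yield for decay: Y_obs = Y/(1 + k_d θ_c) = 0.487 / (1 + 0.0740 × 9.03) = 0.487 / 1.668 = 0.2919.

Y_obs ≈ 0.292 g VSS/g BOD₅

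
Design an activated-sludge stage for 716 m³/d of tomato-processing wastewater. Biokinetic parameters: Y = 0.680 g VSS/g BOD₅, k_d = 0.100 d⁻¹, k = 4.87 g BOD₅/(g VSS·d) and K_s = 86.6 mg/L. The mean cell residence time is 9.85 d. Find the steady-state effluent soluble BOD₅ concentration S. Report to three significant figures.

For a completely mixed reactor with recycle the Lawrence–McCarty relation gives S = K_s·(1 + k_d·θ_c) / [θ_c·(Y·k − k_d) − 1] = 86.6 × (1 + 0.100 × 9.85) / [9.85 × (0.680 × 4.87 − 0.100) − 1] = 171.9 / 30.63 = 5.611 mg/L.

S ≈ 5.61 mg/L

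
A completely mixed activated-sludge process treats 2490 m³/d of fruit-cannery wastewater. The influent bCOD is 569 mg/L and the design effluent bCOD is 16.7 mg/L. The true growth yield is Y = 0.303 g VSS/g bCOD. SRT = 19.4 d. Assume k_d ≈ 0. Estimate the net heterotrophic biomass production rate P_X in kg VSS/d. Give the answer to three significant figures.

Since k_d ≈ 0, Y_obs = Y = 0.303 g VSS/g bCOD.
ΔS = 569 − 16.7 = 552.3 mg/L, so the substrate removal rate is 2490 × 552.3/1000 = 1375 kg bCOD/d.
Net biomass production P_X = Y_obs × Q·(S₀ − S) = 0.3030 × 1375 = 416.7 kg VSS/d.

P_X ≈ 417 kg VSS/d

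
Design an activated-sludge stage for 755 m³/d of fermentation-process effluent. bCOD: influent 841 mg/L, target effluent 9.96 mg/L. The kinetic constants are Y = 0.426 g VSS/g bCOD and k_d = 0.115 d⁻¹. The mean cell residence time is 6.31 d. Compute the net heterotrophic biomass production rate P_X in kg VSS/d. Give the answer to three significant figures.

P_X ≈ 155 kg VSS/d

The observed yield is Y_obs = Y/(1 + k_d·θ_c) = 0.426 / (1 + 0.115 × 6.31) = 0.426 / 1.726 = 0.2469 g VSS per g bCOD removed.
Substrate removed = Q·(S₀ − S) = 755 m³/d × (841 − 9.96) g/m³ = 6.27×10^5 g/d = 627.4 kg/d.
So the net sludge growth is P_X = 0.2469 × 627.4 = 154.9 kg VSS/d.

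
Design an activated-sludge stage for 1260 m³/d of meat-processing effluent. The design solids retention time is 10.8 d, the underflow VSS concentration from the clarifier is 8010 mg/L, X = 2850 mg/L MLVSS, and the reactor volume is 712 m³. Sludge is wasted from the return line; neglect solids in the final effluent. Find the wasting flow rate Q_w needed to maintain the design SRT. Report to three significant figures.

Q_w ≈ 23.5 m³/d

Q_w = (V·X)/(θ_c X_r) = 712.0 × 2850 / (10.8 × 8010) = 23.46 m³/d.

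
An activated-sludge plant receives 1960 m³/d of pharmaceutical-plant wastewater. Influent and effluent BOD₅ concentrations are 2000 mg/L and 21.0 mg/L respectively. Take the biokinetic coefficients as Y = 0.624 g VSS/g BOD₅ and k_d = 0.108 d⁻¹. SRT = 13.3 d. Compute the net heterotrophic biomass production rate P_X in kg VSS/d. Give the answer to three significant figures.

P_X ≈ 993 kg VSS/d

Correct the yield for decay: Y_obs = Y/(1 + k_d θ_c) = 0.624 / (1 + 0.108 × 13.3) = 0.624 / 2.436 = 0.2561.
ΔS = 2000 − 21.0 = 1979 mg/L, so the substrate removal rate is 1960 × 1979/1000 = 3879 kg BOD₅/d.
So the net sludge growth is P_X = 0.2561 × 3879 = 993.4 kg VSS/d.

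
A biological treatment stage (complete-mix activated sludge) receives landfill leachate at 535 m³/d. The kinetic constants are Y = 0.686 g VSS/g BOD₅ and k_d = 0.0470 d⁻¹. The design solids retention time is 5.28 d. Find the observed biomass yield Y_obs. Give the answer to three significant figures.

The observed yield is Y_obs = Y/(1 + k_d·θ_c) = 0.686 / (1 + 0.0470 × 5.28) = 0.686 / 1.248 = 0.5496 g VSS per g BOD₅ removed.

Y_obs ≈ 0.550 g VSS/g BOD₅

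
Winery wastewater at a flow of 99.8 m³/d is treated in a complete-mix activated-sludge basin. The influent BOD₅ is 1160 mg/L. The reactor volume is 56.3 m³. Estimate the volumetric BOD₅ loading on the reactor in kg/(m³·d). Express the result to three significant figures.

L_v ≈ 2.06 kg BOD₅/(m³·d)

Volumetric loading L_v = Q·S₀ / V = 99.8 × 1160 g/m³ / 56.30 m³ = 2056 g/(m³·d) = 2.056 kg BOD₅/(m³·d).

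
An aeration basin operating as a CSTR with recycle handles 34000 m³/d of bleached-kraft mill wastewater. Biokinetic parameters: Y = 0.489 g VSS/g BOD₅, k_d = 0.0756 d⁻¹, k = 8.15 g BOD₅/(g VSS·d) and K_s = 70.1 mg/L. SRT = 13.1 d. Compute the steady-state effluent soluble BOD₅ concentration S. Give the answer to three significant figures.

S ≈ 2.78 mg/L

For a completely mixed reactor with recycle the Lawrence–McCarty relation gives S = K_s·(1 + k_d·θ_c) / [θ_c·(Y·k − k_d) − 1] = 70.1 × (1 + 0.0756 × 13.1) / [13.1 × (0.489 × 8.15 − 0.0756) − 1] = 139.5 / 50.22 = 2.778 mg/L.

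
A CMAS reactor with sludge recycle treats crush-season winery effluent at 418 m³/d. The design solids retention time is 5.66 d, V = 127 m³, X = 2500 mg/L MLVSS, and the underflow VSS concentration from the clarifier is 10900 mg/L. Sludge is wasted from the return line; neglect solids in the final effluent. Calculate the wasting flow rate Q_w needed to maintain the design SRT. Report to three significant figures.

Wasting from the return line (neglecting effluent solids): Q_w = V·X / (θ_c·X_r) = 127.0 × 2500 / (5.66 × 10900) = 5.146 m³/d.

Q_w ≈ 5.15 m³/d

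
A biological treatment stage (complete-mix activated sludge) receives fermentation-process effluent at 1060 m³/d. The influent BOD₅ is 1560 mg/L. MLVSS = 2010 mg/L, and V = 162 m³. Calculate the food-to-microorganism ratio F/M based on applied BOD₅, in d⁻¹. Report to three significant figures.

F/M ≈ 5.08 d⁻¹

F/M = Q·S₀ / (V·X) = 1060 × 1560 / (162.0 × 2010) = 5.078 g BOD₅·(g VSS·d)⁻¹.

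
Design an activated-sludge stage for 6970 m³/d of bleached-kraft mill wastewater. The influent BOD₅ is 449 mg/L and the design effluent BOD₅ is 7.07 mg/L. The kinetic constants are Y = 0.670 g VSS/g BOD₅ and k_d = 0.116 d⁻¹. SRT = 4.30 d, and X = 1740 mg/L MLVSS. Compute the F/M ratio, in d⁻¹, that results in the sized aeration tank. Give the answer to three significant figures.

From the SRT design equation V = Y Q (S₀−S) θ_c / [X (1 + k_d θ_c)] = 0.670 × 6970 × (449 − 7.07) × 4.30 / [1740 × (1 + 0.116 × 4.30)] = 8.87×10^6 / 2608 = 3403 m³.
Food-to-microorganism ratio F/M = Q S₀ / (V X) = 6970 × 449 / (3403 × 1740) = 0.5286 d⁻¹.

F/M ≈ 0.529 d⁻¹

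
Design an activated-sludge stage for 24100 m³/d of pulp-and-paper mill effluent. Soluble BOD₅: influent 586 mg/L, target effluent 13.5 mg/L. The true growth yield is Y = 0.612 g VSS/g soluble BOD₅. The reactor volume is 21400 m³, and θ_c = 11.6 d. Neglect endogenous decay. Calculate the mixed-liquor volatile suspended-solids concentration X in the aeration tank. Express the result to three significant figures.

Without decay, X = Y Q (S₀−S) θ_c / V = 0.612 × 24100 × (586 − 13.5) × 11.6 / 21400 = 4577 mg/L.

X ≈ 4580 mg/L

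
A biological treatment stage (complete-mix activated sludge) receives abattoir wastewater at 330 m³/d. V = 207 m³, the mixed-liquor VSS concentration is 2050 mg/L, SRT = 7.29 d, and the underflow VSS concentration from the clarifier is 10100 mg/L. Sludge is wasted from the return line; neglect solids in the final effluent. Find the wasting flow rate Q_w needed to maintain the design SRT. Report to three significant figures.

Q_w = (V·X)/(θ_c X_r) = 207.0 × 2050 / (7.29 × 10100) = 5.763 m³/d.

Q_w ≈ 5.76 m³/d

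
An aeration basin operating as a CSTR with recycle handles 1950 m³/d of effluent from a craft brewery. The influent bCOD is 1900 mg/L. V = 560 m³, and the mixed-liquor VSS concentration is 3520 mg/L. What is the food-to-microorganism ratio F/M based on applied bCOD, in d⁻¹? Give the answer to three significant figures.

F/M ≈ 1.88 d⁻¹

F/M = applied load / biomass = Q·S₀/(V·X) = 1950 × 1900 / (560.0 × 3520) = 1.880 d⁻¹.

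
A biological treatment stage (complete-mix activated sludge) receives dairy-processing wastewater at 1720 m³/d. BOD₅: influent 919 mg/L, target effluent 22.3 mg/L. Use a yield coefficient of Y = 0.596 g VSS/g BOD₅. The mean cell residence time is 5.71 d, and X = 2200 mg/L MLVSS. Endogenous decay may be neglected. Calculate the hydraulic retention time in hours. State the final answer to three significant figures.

τ ≈ 33.3 h

V·X = Y·Q·ΔS·θ_c gives V = 0.596 × 1720 × (919 − 22.3) × 5.71 / 2200 = 2386 m³.
HRT = V/Q = 2386 m³ / 1720 m³·d⁻¹ = 1.387 d × 24 = 33.29 h.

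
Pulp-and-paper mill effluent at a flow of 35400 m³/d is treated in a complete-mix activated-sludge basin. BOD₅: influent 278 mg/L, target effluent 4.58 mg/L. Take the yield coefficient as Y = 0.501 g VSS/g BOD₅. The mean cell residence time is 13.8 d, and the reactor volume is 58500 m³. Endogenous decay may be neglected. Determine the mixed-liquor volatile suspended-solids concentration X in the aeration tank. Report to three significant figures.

X = Y·Q·ΔS·θ_c / V = 0.501 × 35400 × (278 − 4.58) × 13.8 / 58500 = 1144 mg/L.

X ≈ 1140 mg/L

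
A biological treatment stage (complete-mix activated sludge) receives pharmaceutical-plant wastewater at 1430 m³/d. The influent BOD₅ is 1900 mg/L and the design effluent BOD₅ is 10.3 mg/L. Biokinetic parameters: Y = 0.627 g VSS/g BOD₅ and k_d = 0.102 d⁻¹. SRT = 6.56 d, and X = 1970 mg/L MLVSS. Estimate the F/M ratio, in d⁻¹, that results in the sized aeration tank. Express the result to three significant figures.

F/M ≈ 0.408 d⁻¹

Rearranging the biomass balance for a CMAS with decay, V = Y·Q·ΔS·θ_c / [X·(1+k_d θ_c)] = 0.627 × 1430 × (1900 − 10.3) × 6.56 / [1970 × (1 + 0.102 × 6.56)] = 1.11×10^7 / 3288 = 3380 m³.
F/M = Q·S₀ / (V·X) = 1430 × 1900 / (3380 × 1970) = 0.4080 g BOD₅·(g VSS·d)⁻¹.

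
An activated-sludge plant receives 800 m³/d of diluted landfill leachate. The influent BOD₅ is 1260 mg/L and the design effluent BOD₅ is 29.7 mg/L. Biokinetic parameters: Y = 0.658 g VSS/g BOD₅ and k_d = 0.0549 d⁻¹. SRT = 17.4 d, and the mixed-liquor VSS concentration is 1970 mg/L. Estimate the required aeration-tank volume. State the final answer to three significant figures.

Steady-state biomass mass balance: V·X·(1 + k_d·θ_c) = Y·Q·(S₀ − S)·θ_c, so V = 0.658 × 800 × (1260 − 29.7) × 17.4 / [1970 × (1 + 0.0549 × 17.4)] = 1.13×10^7 / 3852 = 2926 m³.

V ≈ 2930 m³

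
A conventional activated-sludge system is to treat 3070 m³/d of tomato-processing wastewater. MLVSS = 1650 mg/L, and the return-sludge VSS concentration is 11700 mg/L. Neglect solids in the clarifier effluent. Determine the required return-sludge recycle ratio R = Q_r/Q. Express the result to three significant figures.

R = Q_r/Q = X/(X_r − X) = 1650 / (11700 − 1650) = 0.1642.

R ≈ 0.164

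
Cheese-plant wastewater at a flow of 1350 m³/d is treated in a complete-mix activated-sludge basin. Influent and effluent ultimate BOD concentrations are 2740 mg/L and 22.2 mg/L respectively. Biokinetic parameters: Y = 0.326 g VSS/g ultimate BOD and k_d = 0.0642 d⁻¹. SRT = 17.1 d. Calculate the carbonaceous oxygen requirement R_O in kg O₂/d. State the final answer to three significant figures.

Correct the yield for decay: Y_obs = Y/(1 + k_d θ_c) = 0.326 / (1 + 0.0642 × 17.1) = 0.326 / 2.098 = 0.1554.
Substrate removed = Q·(S₀ − S) = 1350 m³/d × (2740 − 22.2) g/m³ = 3.67×10^6 g/d = 3669 kg/d.
Biomass synthesised: P_X = Y_obs × 3669 = 570.2 kg VSS/d.
Carbonaceous O₂ demand = substrate oxidised − cell-mass equivalent = 3669 − 1.42 × 570.2 = 2859 kg O₂/d.

R_O ≈ 2860 kg O₂/d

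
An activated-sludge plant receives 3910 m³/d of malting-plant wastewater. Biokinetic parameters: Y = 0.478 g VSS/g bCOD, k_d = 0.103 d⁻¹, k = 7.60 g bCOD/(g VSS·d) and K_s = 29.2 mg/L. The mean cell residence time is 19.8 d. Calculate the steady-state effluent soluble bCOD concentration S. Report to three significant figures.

S ≈ 1.29 mg/L

Effluent substrate depends only on kinetics and SRT: S = K_s(1 + k_d θ_c) / [θ_c(Yk − k_d) − 1] = 29.2 × (1 + 0.103 × 19.8) / [19.8 × (0.478 × 7.60 − 0.103) − 1] = 88.75 / 68.89 = 1.288 mg/L.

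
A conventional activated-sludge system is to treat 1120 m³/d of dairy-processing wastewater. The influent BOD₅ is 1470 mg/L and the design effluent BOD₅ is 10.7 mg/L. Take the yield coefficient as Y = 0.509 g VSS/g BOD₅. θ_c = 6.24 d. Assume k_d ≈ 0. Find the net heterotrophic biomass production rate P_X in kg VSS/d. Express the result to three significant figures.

P_X ≈ 832 kg VSS/d

No decay correction is needed, so Y_obs = Y = 0.509.
ΔS = 1470 − 10.7 = 1459 mg/L, so the substrate removal rate is 1120 × 1459/1000 = 1634 kg BOD₅/d.
So the net sludge growth is P_X = 0.5090 × 1634 = 831.9 kg VSS/d.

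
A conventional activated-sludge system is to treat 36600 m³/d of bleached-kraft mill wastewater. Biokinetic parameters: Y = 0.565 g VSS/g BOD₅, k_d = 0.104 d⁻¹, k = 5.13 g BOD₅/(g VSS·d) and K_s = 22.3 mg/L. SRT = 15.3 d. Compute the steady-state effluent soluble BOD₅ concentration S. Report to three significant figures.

Effluent substrate depends only on kinetics and SRT: S = K_s(1 + k_d θ_c) / [θ_c(Yk − k_d) − 1] = 22.3 × (1 + 0.104 × 15.3) / [15.3 × (0.565 × 5.13 − 0.104) − 1] = 57.78 / 41.76 = 1.384 mg/L.

S ≈ 1.38 mg/L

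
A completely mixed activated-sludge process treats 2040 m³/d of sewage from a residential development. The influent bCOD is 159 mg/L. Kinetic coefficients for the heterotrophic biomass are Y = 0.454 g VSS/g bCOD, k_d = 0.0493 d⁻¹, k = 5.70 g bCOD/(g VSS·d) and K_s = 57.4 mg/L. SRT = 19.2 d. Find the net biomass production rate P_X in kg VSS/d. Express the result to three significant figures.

For a completely mixed reactor with recycle the Lawrence–McCarty relation gives S = K_s·(1 + k_d·θ_c) / [θ_c·(Y·k − k_d) − 1] = 57.4 × (1 + 0.0493 × 19.2) / [19.2 × (0.454 × 5.70 − 0.0493) − 1] = 111.7 / 47.74 = 2.340 mg/L.
Y_obs = Y / (1 + k_d θ_c) = 0.454 / (1 + 0.0493 × 19.2) = 0.454 / 1.947 = 0.2332.
Substrate removed = Q·(S₀ − S) = 2040 m³/d × (159 − 2.34) g/m³ = 3.2×10^5 g/d = 319.6 kg/d.
So the net sludge growth is P_X = 0.2332 × 319.6 = 74.54 kg VSS/d.

P_X ≈ 74.5 kg VSS/d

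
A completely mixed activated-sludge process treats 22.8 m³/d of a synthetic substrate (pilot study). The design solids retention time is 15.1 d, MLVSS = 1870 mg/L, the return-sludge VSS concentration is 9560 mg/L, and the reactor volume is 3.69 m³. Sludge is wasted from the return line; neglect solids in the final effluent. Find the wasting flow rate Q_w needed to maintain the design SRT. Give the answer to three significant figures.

Q_w ≈ 0.0478 m³/d

Wasting from the return line (neglecting effluent solids): Q_w = V·X / (θ_c·X_r) = 3.690 × 1870 / (15.1 × 9560) = 0.04780 m³/d.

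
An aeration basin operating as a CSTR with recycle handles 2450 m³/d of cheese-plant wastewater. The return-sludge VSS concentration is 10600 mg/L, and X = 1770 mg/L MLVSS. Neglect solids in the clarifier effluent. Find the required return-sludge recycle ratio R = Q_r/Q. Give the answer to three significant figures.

Solids balance on the clarifier gives (1+R)X = R·X_r, so R = X/(X_r − X) = 1770 / (10600 − 1770) = 0.2005.

R ≈ 0.200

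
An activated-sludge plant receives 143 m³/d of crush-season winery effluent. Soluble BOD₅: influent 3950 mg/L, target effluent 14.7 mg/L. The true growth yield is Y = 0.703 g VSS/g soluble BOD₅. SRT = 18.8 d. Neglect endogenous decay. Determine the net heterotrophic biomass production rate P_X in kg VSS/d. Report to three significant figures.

P_X ≈ 396 kg VSS/d

Since k_d ≈ 0, Y_obs = Y = 0.703 g VSS/g soluble BOD₅.
Mass of soluble BOD₅ removed per day: Q(S₀ − S) = 143 × 3935 g/m³ = 562.7 kg/d.
P_X = Y_obs · Q(S₀ − S) = 0.7030 × 562.7 = 395.6 kg VSS/d.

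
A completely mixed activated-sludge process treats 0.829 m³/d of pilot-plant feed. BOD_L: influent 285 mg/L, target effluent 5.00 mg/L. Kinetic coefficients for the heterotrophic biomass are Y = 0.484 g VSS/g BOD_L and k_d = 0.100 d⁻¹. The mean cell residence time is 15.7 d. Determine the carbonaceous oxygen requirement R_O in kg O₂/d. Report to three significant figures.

Observed yield with endogenous decay: Y_obs = Y / (1 + k_d·θ_c) = 0.484 / (1 + 0.100 × 15.7) = 0.484 / 2.570 = 0.1883 g VSS/g BOD_L.
ΔS = 285 − 5.00 = 280.0 mg/L, so the substrate removal rate is 0.829 × 280.0/1000 = 0.2321 kg BOD_L/d.
P_X = Y_obs·Q·(S₀ − S) = 0.1883 × 0.2321 = 0.04371 kg VSS/d.
Carbonaceous O₂ demand = substrate oxidised − cell-mass equivalent = 0.2321 − 1.42 × 0.04371 = 0.1700 kg O₂/d.

R_O ≈ 0.170 kg O₂/d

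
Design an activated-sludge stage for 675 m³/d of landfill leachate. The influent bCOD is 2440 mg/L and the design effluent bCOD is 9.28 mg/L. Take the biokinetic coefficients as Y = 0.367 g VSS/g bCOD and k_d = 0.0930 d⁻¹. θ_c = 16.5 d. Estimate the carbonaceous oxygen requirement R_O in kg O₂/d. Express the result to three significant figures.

Y_obs = Y / (1 + k_d θ_c) = 0.367 / (1 + 0.0930 × 16.5) = 0.367 / 2.534 = 0.1448.
Mass of bCOD removed per day: Q(S₀ − S) = 675 × 2431 g/m³ = 1641 kg/d.
Biomass synthesised: P_X = Y_obs × 1641 = 237.6 kg VSS/d.
R_O = Q·ΔS − 1.42 P_X = 1641 − 337.4 = 1303 kg O₂/d.

R_O ≈ 1300 kg O₂/d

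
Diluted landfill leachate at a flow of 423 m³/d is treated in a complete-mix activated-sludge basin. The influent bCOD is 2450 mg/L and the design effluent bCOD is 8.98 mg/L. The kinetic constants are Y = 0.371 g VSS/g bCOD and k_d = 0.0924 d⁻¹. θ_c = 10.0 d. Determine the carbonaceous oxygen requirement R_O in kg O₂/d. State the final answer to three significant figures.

Observed yield with endogenous decay: Y_obs = Y / (1 + k_d·θ_c) = 0.371 / (1 + 0.0924 × 10.0) = 0.371 / 1.924 = 0.1928 g VSS/g bCOD.
ΔS = 2450 − 8.98 = 2441 mg/L, so the substrate removal rate is 423 × 2441/1000 = 1033 kg bCOD/d.
Net sludge production P_X = 0.1928 × 1033 = 199.1 kg VSS/d.
R_O = Q·(S₀ − S) − 1.42·P_X = 1033 − 1.42 × 199.1 = 749.8 kg O₂/d.

R_O ≈ 750 kg O₂/d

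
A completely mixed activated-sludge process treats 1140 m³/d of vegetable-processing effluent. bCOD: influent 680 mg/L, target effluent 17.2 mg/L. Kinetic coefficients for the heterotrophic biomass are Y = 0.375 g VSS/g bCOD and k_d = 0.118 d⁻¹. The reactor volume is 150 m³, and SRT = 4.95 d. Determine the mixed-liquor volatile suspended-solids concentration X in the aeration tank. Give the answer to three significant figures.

X ≈ 5900 mg/L

X = Y·Q·ΔS·θ_c / [V·(1 + k_d θ_c)] = 0.375 × 1140 × (680 − 17.2) × 4.95 / [150 × (1 + 0.118 × 4.95)] = 5903 mg/L.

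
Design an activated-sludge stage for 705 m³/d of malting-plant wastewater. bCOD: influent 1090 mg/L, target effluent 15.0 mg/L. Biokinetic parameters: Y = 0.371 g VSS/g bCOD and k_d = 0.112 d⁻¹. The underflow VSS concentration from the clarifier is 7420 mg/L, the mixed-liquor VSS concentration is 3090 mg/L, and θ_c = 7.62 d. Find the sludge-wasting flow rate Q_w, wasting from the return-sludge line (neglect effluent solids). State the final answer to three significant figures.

Steady-state biomass mass balance: V·X·(1 + k_d·θ_c) = Y·Q·(S₀ − S)·θ_c, so V = 0.371 × 705 × (1090 − 15.0) × 7.62 / [3090 × (1 + 0.112 × 7.62)] = 2.14×10^6 / 5727 = 374.1 m³.
Q_w = (V·X)/(θ_c X_r) = 374.1 × 3090 / (7.62 × 7420) = 20.45 m³/d.

Q_w ≈ 20.4 m³/d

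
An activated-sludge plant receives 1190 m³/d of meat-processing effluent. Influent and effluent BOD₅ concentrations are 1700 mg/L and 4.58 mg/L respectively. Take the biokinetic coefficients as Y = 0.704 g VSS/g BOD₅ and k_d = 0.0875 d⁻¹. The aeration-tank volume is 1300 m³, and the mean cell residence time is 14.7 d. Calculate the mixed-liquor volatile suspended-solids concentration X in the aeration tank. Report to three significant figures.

X ≈ 7030 mg/L

X = Y·Q·ΔS·θ_c / [V·(1 + k_d θ_c)] = 0.704 × 1190 × (1700 − 4.58) × 14.7 / [1300 × (1 + 0.0875 × 14.7)] = 7025 mg/L.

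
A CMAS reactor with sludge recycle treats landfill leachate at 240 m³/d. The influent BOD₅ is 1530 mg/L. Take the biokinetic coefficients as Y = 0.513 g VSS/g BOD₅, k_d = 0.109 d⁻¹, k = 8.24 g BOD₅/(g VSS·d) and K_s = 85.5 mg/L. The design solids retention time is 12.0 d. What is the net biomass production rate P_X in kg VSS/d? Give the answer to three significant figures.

P_X ≈ 81.4 kg VSS/d

From the Monod/SRT balance for a CMAS, S = K_s·(1+k_d θ_c)/[θ_c·(Y k − k_d) − 1] = 85.5 × (1 + 0.109 × 12.0) / [12.0 × (0.513 × 8.24 − 0.109) − 1] = 197.3 / 48.42 = 4.076 mg/L.
Correct the yield for decay: Y_obs = Y/(1 + k_d θ_c) = 0.513 / (1 + 0.109 × 12.0) = 0.513 / 2.308 = 0.2223.
Substrate removed = Q·(S₀ − S) = 240 m³/d × (1530 − 4.08) g/m³ = 3.66×10^5 g/d = 366.2 kg/d.
P_X = Y_obs · Q(S₀ − S) = 0.2223 × 366.2 = 81.40 kg VSS/d.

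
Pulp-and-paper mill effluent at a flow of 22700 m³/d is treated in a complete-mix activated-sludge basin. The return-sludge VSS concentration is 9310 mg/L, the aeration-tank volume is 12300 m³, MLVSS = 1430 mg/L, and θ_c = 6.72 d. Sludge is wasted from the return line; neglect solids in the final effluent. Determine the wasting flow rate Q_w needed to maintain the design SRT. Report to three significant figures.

Q_w ≈ 281 m³/d

θ_c = V·X/(Q_w·X_r) when wasting from the recycle, so Q_w = V·X/(θ_c·X_r) = 12300 × 1430 / (6.72 × 9310) = 281.1 m³/d.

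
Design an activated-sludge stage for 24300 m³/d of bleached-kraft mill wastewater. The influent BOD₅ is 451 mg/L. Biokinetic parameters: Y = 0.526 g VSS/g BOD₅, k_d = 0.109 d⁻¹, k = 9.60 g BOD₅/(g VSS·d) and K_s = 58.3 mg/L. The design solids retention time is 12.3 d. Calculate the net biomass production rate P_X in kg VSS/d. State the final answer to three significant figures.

P_X ≈ 2450 kg VSS/d

For a completely mixed reactor with recycle the Lawrence–McCarty relation gives S = K_s·(1 + k_d·θ_c) / [θ_c·(Y·k − k_d) − 1] = 58.3 × (1 + 0.109 × 12.3) / [12.3 × (0.526 × 9.60 − 0.109) − 1] = 136.5 / 59.77 = 2.283 mg/L.
Correct the yield for decay: Y_obs = Y/(1 + k_d θ_c) = 0.526 / (1 + 0.109 × 12.3) = 0.526 / 2.341 = 0.2247.
Q·(S₀ − S) = 24300 × (451 − 2.28) × 10⁻³ = 10904 kg/d removed.
So the net sludge growth is P_X = 0.2247 × 10904 = 2450 kg VSS/d.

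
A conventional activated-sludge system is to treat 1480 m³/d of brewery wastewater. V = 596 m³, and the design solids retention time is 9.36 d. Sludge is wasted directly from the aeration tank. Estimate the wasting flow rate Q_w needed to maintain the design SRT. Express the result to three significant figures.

With mixed-liquor wasting, θ_c = V/Q_w, so Q_w = V/θ_c = 596.0/9.36 = 63.68 m³/d.

Q_w ≈ 63.7 m³/d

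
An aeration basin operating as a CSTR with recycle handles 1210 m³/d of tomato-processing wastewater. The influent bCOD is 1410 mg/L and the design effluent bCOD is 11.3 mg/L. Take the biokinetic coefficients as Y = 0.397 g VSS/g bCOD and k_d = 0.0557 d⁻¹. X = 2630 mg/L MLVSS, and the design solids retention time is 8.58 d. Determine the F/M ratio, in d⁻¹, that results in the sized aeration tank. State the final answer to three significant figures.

From the SRT design equation V = Y Q (S₀−S) θ_c / [X (1 + k_d θ_c)] = 0.397 × 1210 × (1410 − 11.3) × 8.58 / [2630 × (1 + 0.0557 × 8.58)] = 5.76×10^6 / 3887 = 1483 m³.
Food-to-microorganism ratio F/M = Q S₀ / (V X) = 1210 × 1410 / (1483 × 2630) = 0.4374 d⁻¹.

F/M ≈ 0.437 d⁻¹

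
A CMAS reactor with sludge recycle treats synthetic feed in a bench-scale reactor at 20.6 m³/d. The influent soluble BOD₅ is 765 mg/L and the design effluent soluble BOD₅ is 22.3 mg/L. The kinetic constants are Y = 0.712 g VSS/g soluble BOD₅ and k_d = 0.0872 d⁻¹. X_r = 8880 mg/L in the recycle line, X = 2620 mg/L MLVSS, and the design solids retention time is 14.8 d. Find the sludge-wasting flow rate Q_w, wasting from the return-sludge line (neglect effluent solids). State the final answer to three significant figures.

Rearranging the biomass balance for a CMAS with decay, V = Y·Q·ΔS·θ_c / [X·(1+k_d θ_c)] = 0.712 × 20.6 × (765 − 22.3) × 14.8 / [2620 × (1 + 0.0872 × 14.8)] = 1.61×10^5 / 6001 = 26.86 m³.
Q_w = (V·X)/(θ_c X_r) = 26.86 × 2620 / (14.8 × 8880) = 0.5356 m³/d.

Q_w ≈ 0.536 m³/d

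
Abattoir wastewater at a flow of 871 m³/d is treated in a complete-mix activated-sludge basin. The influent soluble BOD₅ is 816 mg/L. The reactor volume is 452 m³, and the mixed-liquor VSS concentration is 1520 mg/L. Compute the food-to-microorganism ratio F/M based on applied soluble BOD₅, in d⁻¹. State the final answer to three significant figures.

F/M = Q·S₀ / (V·X) = 871 × 816 / (452.0 × 1520) = 1.034 g soluble BOD₅·(g VSS·d)⁻¹.

F/M ≈ 1.03 d⁻¹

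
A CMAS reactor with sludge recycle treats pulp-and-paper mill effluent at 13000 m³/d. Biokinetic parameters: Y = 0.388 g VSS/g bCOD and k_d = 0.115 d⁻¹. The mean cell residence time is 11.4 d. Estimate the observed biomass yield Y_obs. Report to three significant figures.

Y_obs ≈ 0.168 g VSS/g bCOD

Observed yield with endogenous decay: Y_obs = Y / (1 + k_d·θ_c) = 0.388 / (1 + 0.115 × 11.4) = 0.388 / 2.311 = 0.1679 g VSS/g bCOD.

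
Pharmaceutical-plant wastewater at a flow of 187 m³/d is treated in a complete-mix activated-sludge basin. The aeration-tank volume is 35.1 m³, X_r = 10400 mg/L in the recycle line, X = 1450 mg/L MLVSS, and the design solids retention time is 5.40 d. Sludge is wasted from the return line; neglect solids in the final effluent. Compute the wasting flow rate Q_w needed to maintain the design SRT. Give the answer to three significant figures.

Q_w ≈ 0.906 m³/d

θ_c = V·X/(Q_w·X_r) when wasting from the recycle, so Q_w = V·X/(θ_c·X_r) = 35.10 × 1450 / (5.40 × 10400) = 0.9062 m³/d.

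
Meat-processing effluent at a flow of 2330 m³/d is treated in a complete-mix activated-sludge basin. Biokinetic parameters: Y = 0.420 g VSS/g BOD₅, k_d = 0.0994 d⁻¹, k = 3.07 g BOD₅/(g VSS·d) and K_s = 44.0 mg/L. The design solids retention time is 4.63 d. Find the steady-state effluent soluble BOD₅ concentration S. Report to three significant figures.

S ≈ 14.2 mg/L

For a completely mixed reactor with recycle the Lawrence–McCarty relation gives S = K_s·(1 + k_d·θ_c) / [θ_c·(Y·k − k_d) − 1] = 44.0 × (1 + 0.0994 × 4.63) / [4.63 × (0.420 × 3.07 − 0.0994) − 1] = 64.25 / 4.510 = 14.25 mg/L.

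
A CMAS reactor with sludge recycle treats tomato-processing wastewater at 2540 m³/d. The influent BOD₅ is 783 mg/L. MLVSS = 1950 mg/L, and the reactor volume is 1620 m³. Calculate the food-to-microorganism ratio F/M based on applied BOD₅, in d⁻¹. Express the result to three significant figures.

Food-to-microorganism ratio F/M = Q S₀ / (V X) = 2540 × 783 / (1620 × 1950) = 0.6296 d⁻¹.

F/M ≈ 0.630 d⁻¹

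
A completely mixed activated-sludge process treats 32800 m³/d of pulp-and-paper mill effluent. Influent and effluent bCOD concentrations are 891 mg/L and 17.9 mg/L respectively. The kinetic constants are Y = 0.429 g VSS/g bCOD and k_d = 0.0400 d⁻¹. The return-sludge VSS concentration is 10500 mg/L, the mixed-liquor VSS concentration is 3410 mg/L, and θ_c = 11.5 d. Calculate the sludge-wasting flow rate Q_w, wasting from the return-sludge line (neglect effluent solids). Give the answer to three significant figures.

Q_w ≈ 801 m³/d

From the SRT design equation V = Y Q (S₀−S) θ_c / [X (1 + k_d θ_c)] = 0.429 × 32800 × (891 − 17.9) × 11.5 / [3410 × (1 + 0.0400 × 11.5)] = 1.41×10^8 / 4979 = 28378 m³.
θ_c = V·X/(Q_w·X_r) when wasting from the recycle, so Q_w = V·X/(θ_c·X_r) = 28378 × 3410 / (11.5 × 10500) = 801.4 m³/d.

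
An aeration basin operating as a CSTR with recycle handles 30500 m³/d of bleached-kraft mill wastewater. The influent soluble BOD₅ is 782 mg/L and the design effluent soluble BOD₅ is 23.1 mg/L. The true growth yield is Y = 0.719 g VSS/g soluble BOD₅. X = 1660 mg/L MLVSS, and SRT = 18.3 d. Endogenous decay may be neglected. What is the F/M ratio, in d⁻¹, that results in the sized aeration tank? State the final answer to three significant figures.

F/M ≈ 0.0783 d⁻¹

With k_d = 0 the design equation reduces to V = Y Q (S₀−S) θ_c / X = 0.719 × 30500 × (782 − 23.1) × 18.3 / 1660 = 183466 m³.
Food-to-microorganism ratio F/M = Q S₀ / (V X) = 30500 × 782 / (183466 × 1660) = 0.07831 d⁻¹.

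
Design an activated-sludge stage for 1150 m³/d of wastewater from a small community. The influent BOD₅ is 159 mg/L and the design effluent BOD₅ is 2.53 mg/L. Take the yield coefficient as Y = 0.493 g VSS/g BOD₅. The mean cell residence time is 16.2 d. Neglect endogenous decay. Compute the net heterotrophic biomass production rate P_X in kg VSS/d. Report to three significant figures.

With endogenous decay neglected, the observed yield equals the true yield: Y_obs = Y = 0.493 g VSS/g BOD₅.
Mass of BOD₅ removed per day: Q(S₀ − S) = 1150 × 156.5 g/m³ = 179.9 kg/d.
Net biomass production P_X = Y_obs × Q·(S₀ − S) = 0.4930 × 179.9 = 88.71 kg VSS/d.

P_X ≈ 88.7 kg VSS/d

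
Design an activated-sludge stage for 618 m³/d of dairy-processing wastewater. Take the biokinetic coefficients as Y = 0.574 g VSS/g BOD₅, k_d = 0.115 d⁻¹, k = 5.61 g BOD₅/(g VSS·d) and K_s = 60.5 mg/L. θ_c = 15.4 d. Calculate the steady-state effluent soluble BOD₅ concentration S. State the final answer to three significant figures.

From the Monod/SRT balance for a CMAS, S = K_s·(1+k_d θ_c)/[θ_c·(Y k − k_d) − 1] = 60.5 × (1 + 0.115 × 15.4) / [15.4 × (0.574 × 5.61 − 0.115) − 1] = 167.6 / 46.82 = 3.581 mg/L.

S ≈ 3.58 mg/L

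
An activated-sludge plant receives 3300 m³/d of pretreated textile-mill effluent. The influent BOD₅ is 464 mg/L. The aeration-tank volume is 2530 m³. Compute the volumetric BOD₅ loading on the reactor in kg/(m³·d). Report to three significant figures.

L_v ≈ 0.605 kg BOD₅/(m³·d)

Volumetric loading L_v = Q·S₀ / V = 3300 × 464 g/m³ / 2530 m³ = 605.2 g/(m³·d) = 0.6052 kg BOD₅/(m³·d).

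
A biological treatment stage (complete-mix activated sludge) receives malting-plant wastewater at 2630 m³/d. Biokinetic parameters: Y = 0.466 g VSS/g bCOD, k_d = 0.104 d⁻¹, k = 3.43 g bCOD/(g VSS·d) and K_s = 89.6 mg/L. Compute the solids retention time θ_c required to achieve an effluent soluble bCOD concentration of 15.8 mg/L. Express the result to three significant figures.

θ_c ≈ 7.37 d

At the target effluent, Y k S/(K_s+S) = 0.466×3.43×15.8/105.4 = 0.2396 d⁻¹.
θ_c = 1/(μ − k_d) = 1/(0.2396 − 0.104) = 1/0.1356 = 7.374 d.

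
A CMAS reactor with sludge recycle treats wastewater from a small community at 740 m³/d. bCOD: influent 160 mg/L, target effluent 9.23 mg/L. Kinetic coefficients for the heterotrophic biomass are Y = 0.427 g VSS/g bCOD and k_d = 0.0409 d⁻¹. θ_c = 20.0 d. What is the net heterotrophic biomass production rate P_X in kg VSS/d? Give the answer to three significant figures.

Correct the yield for decay: Y_obs = Y/(1 + k_d θ_c) = 0.427 / (1 + 0.0409 × 20.0) = 0.427 / 1.818 = 0.2349.
Mass of bCOD removed per day: Q(S₀ − S) = 740 × 150.8 g/m³ = 111.6 kg/d.
So the net sludge growth is P_X = 0.2349 × 111.6 = 26.20 kg VSS/d.

P_X ≈ 26.2 kg VSS/d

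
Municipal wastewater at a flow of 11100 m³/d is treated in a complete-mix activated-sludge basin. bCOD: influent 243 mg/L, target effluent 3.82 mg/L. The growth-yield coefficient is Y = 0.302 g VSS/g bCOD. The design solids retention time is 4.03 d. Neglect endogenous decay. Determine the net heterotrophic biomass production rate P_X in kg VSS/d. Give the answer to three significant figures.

No decay correction is needed, so Y_obs = Y = 0.302.
Q·(S₀ − S) = 11100 × (243 − 3.82) × 10⁻³ = 2655 kg/d removed.
P_X = Y_obs · Q(S₀ − S) = 0.3020 × 2655 = 801.8 kg VSS/d.

P_X ≈ 802 kg VSS/d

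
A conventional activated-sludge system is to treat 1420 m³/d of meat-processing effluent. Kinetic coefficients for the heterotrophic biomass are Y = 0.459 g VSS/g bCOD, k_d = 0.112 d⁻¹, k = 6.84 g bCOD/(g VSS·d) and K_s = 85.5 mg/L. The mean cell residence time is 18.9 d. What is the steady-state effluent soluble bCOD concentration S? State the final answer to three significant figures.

For a completely mixed reactor with recycle the Lawrence–McCarty relation gives S = K_s·(1 + k_d·θ_c) / [θ_c·(Y·k − k_d) − 1] = 85.5 × (1 + 0.112 × 18.9) / [18.9 × (0.459 × 6.84 − 0.112) − 1] = 266.5 / 56.22 = 4.740 mg/L.

S ≈ 4.74 mg/L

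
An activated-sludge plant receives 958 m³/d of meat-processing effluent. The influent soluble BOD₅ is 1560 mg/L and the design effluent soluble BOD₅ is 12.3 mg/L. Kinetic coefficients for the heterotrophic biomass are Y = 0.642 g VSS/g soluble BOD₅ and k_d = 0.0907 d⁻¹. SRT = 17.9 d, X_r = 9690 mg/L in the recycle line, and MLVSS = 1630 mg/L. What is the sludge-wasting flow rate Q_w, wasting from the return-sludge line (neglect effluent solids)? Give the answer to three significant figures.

From the SRT design equation V = Y Q (S₀−S) θ_c / [X (1 + k_d θ_c)] = 0.642 × 958 × (1560 − 12.3) × 17.9 / [1630 × (1 + 0.0907 × 17.9)] = 1.7×10^7 / 4276 = 3984 m³.
Q_w = (V·X)/(θ_c X_r) = 3984 × 1630 / (17.9 × 9690) = 37.44 m³/d.

Q_w ≈ 37.4 m³/d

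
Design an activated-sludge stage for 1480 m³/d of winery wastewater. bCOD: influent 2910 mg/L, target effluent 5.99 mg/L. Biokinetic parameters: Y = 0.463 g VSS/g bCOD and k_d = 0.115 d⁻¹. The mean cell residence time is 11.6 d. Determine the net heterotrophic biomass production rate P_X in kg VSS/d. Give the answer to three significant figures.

The observed yield is Y_obs = Y/(1 + k_d·θ_c) = 0.463 / (1 + 0.115 × 11.6) = 0.463 / 2.334 = 0.1984 g VSS per g bCOD removed.
Q·(S₀ − S) = 1480 × (2910 − 5.99) × 10⁻³ = 4298 kg/d removed.
Net biomass production P_X = Y_obs × Q·(S₀ − S) = 0.1984 × 4298 = 852.6 kg VSS/d.

P_X ≈ 853 kg VSS/d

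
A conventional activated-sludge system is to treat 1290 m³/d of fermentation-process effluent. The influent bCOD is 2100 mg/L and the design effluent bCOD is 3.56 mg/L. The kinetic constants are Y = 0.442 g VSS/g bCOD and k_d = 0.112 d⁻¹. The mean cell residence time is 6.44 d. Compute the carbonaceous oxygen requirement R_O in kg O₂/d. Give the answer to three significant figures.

Observed yield with endogenous decay: Y_obs = Y / (1 + k_d·θ_c) = 0.442 / (1 + 0.112 × 6.44) = 0.442 / 1.721 = 0.2568 g VSS/g bCOD.
Q·(S₀ − S) = 1290 × (2100 − 3.56) × 10⁻³ = 2704 kg/d removed.
P_X = Y_obs·Q·(S₀ − S) = 0.2568 × 2704 = 694.5 kg VSS/d.
R_O = Q·(S₀ − S) − 1.42·P_X = 2704 − 1.42 × 694.5 = 1718 kg O₂/d.

R_O ≈ 1720 kg O₂/d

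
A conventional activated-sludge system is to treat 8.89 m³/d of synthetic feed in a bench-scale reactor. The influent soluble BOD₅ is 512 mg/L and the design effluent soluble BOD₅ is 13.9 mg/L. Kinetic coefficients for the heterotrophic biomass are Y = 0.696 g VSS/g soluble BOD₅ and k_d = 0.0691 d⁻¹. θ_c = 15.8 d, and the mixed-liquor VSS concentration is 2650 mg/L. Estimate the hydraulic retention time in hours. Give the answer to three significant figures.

τ ≈ 23.7 h

Steady-state biomass mass balance: V·X·(1 + k_d·θ_c) = Y·Q·(S₀ − S)·θ_c, so V = 0.696 × 8.89 × (512 − 13.9) × 15.8 / [2650 × (1 + 0.0691 × 15.8)] = 4.87×10^4 / 5543 = 8.785 m³.
Hydraulic retention time τ = V/Q = 8.785 / 8.89 = 0.9881 d = 23.72 h.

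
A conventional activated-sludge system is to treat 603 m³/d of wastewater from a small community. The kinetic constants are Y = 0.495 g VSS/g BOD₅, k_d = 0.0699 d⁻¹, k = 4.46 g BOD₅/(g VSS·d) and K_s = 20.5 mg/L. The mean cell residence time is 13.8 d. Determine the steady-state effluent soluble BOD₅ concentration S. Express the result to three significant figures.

Effluent substrate depends only on kinetics and SRT: S = K_s(1 + k_d θ_c) / [θ_c(Yk − k_d) − 1] = 20.5 × (1 + 0.0699 × 13.8) / [13.8 × (0.495 × 4.46 − 0.0699) − 1] = 40.27 / 28.50 = 1.413 mg/L.

S ≈ 1.41 mg/L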